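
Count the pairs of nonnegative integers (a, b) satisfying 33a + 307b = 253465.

25

gcd(307, 33):
  307 = 9·33 + 10
  33 = 3·10 + 3
  10 = 3·3 + 1
  3 = 3·1
so gcd(307, 33) = 1.
Back-substitute for Bézout coefficients:
  1 = 10 - 3·3
  ... = 33·(-93) + 307·(10)
Scale by 253465: one solution is (-23572245, 2534650). Reduce a mod 307: (136, 811).
General: a = 136 + 307t, b = 811 - 33t.
a ≥ 0 ⇒ t ≥ 0; b ≥ 0 ⇒ t ≤ 24. So t ∈ [0, 24]: 25 solutions.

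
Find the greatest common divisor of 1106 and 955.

gcd(1106, 955):
  1106 = 1·955 + 151
  955 = 6·151 + 49
  151 = 3·49 + 4
  49 = 12·4 + 1
  4 = 4·1
so gcd(1106, 955) = 1.

1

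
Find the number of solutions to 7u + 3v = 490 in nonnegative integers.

gcd(7, 3) = 1.
By Bézout, 7·(1) + 3·(-2) = 1.
One solution: (1, 161).
General: u = 1 + 3t, v = 161 - 7t.
u ≥ 0 ⇒ t ≥ 0; v ≥ 0 ⇒ t ≤ 23. So t ∈ [0, 23]: 24 solutions.

24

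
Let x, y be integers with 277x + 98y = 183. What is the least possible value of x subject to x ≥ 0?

93

gcd(277, 98) = 1  (277 = 2*98 + 81, 98 = 1*81 + 17, 81 = 4*17 + 13, 17 = 1*13 + 4, 13 = 3*4 + 1, 4 = 4*1).
1 divides 183, so solutions exist.
Back-substituting, 277*(23) + 98*(-65) = 1.
Scale by 183/1 = 183: (x₀, y₀) = (4209, -11895).
General solution: x = 4209 + 98t, y = -11895 - 277t for integer t.
x ≥ 0: smallest is 4209 mod 98 = 93 (at t = -42), with y = -261.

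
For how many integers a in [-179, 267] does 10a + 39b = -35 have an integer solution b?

gcd(39, 10):
  39 = 3·10 + 9
  10 = 1·9 + 1
  9 = 9·1
so gcd(39, 10) = 1.
Back-substitute for Bézout coefficients:
  1 = 10 - 1·9
  ... = 10·(4) + 39·(-1)
Scale by -35: particular solution (-140, 35); reduce a mod 39: (16, -5).
General solution: a = 16 + 39t, b = -5 - 10t for integer t.
-179 ≤ 16 + 39t ≤ 267 gives t ∈ [-5, 6], which is 12 values.

12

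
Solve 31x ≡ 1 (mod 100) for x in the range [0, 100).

gcd(100, 31) = 1  (100 = 3*31 + 7, 31 = 4*7 + 3, 7 = 2*3 + 1, 3 = 3*1).
Back-substituting, 31*(-29) + 100*(9) = 1.
So 31*-29 ≡ 1 (mod 100), and -29 mod 100 = 71.

71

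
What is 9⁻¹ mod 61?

gcd(61, 9) = 1  (61 = 6*9 + 7, 9 = 1*7 + 2, 7 = 3*2 + 1, 2 = 2*1).
Back-substituting, 9*(-27) + 61*(4) = 1.
So 9*-27 ≡ 1 (mod 61), and -27 mod 61 = 34.

34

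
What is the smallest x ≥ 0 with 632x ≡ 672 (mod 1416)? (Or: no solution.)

gcd(1416, 632) = 8  (1416 = 2×632 + 152, 632 = 4×152 + 24, 152 = 6×24 + 8, 24 = 3×8).
8 divides 672, so solutions exist.
Back-substituting, 632×(-56) + 1416×(25) = 8.
So 632×(-56) ≡ 8 (mod 1416); multiply by 84: x ≡ -4704 (mod 177).
Smallest nonnegative: x = -4704 mod 177 = 75.

75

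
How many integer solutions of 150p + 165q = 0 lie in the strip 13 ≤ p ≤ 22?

1

gcd(165, 150):
  165 = 1×150 + 15
  150 = 10×15
so gcd(165, 150) = 15.
Back-substitute for Bézout coefficients:
  15 = 165 - 1×150
  ... = 150×(-1) + 165×(1)
Scale by 0: particular solution (0, 0); reduce p mod 11: (0, 0).
General solution: p = 0 + 11t, q = 0 - 10t for integer t.
13 ≤ 0 + 11t ≤ 22 gives t ∈ [2, 2], which is 1 value.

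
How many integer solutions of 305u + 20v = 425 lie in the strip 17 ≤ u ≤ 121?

gcd(305, 20) = 5  (305 = 15×20 + 5, 20 = 4×5).
Back-substituting, 305×(1) + 20×(-15) = 5.
Scale by 85: particular solution (85, -1275); reduce u mod 4: (1, 6).
General solution: u = 1 + 4t, v = 6 - 61t for integer t.
17 ≤ 1 + 4t ≤ 121 gives t ∈ [4, 30], which is 27 values.

27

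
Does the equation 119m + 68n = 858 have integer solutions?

gcd(119, 68) = 17  (119 = 1·68 + 51, 68 = 1·51 + 17, 51 = 3·17).
17 does not divide 858 (remainder 8), so no integer solutions.

no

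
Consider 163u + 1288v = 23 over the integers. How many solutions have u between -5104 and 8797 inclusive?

gcd(1288, 163):
  1288 = 7·163 + 147
  163 = 1·147 + 16
  147 = 9·16 + 3
  16 = 5·3 + 1
  3 = 3·1
so gcd(1288, 163) = 1.
Back-substitute for Bézout coefficients:
  1 = 16 - 5·3
  ... = 163·(403) + 1288·(-51)
Scale by 23: particular solution (9269, -1173); reduce u mod 1288: (253, -32).
General solution: u = 253 + 1288t, v = -32 - 163t for integer t.
-5104 ≤ 253 + 1288t ≤ 8797 gives t ∈ [-4, 6], which is 11 values.

11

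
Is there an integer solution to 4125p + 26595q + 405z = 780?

gcd(26595, 4125) = 15.
gcd(15, 405) = 15.
15 divides 780, so integer solutions exist.

yes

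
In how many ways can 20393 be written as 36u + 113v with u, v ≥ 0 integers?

gcd(113, 36) = 1  (113 = 3·36 + 5, 36 = 7·5 + 1, 5 = 5·1).
Back-substituting, 36·(22) + 113·(-7) = 1.
Scale by 20393: one solution is (448646, -142751). Reduce u mod 113: (36, 169).
General: u = 36 + 113t, v = 169 - 36t.
u ≥ 0 ⇒ t ≥ 0; v ≥ 0 ⇒ t ≤ 4. So t ∈ [0, 4]: 5 solutions.

5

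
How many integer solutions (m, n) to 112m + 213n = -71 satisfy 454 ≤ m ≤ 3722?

gcd(213, 112) = 1  (213 = 1·112 + 101, 112 = 1·101 + 11, 101 = 9·11 + 2, 11 = 5·2 + 1, 2 = 2·1).
Back-substituting, 112·(97) + 213·(-51) = 1.
Scale by -71: particular solution (-6887, 3621); reduce m mod 213: (142, -75).
General solution: m = 142 + 213t, n = -75 - 112t for integer t.
454 ≤ 142 + 213t ≤ 3722 gives t ∈ [2, 16], which is 15 values.

15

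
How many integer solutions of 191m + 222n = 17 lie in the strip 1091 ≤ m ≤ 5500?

gcd(222, 191) = 1.
By Bézout, 191·(-43) + 222·(37) = 1.
Particular solution: (157, -135).
General solution: m = 157 + 222t, n = -135 - 191t for integer t.
1091 ≤ 157 + 222t ≤ 5500 gives t ∈ [5, 24], which is 20 values.

20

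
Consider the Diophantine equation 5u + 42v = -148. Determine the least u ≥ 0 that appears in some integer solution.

gcd(42, 5):
  42 = 8×5 + 2
  5 = 2×2 + 1
  2 = 2×1
so gcd(42, 5) = 1.
1 divides -148, so solutions exist.
Back-substitute for Bézout coefficients:
  1 = 5 - 2×2
  ... = 5×(17) + 42×(-2)
Scale by -148/1 = -148: (u₀, v₀) = (-2516, 296).
General solution: u = -2516 + 42t, v = 296 - 5t for integer t.
u ≥ 0: smallest is -2516 mod 42 = 4 (at t = 60), with v = -4.

4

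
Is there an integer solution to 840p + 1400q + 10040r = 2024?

no

gcd(1400, 840):
  1400 = 1*840 + 560
  840 = 1*560 + 280
  560 = 2*280
so gcd(1400, 840) = 280.
gcd(280, 10040) = 40.
40 does not divide 2024 (remainder 24), so no integer solutions.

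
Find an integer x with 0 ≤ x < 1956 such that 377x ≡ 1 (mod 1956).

1157

gcd(1956, 377):
  1956 = 5×377 + 71
  377 = 5×71 + 22
  71 = 3×22 + 5
  22 = 4×5 + 2
  5 = 2×2 + 1
  2 = 2×1
so gcd(1956, 377) = 1.
Back-substitute for Bézout coefficients:
  1 = 5 - 2×2
  ... = 377×(-799) + 1956×(154)
So 377×-799 ≡ 1 (mod 1956), and -799 mod 1956 = 1157.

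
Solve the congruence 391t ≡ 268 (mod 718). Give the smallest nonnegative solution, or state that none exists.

502

gcd(718, 391) = 1  (718 = 1×391 + 327, 391 = 1×327 + 64, 327 = 5×64 + 7, 64 = 9×7 + 1, 7 = 7×1).
1 divides 268, so solutions exist.
Back-substituting, 391×(101) + 718×(-55) = 1.
So 391×(101) ≡ 1 (mod 718); multiply by 268: t ≡ 27068 (mod 718).
Smallest nonnegative: t = 27068 mod 718 = 502.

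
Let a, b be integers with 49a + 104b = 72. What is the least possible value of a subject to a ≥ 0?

80

gcd(104, 49) = 1.
1 divides 72, so solutions exist.
By Bézout, 49×(17) + 104×(-8) = 1.
Scale by 72/1 = 72: (a₀, b₀) = (1224, -576).
General solution: a = 1224 + 104t, b = -576 - 49t for integer t.
a ≥ 0: smallest is 1224 mod 104 = 80 (at t = -11), with b = -37.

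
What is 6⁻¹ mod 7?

gcd(7, 6) = 1  (7 = 1×6 + 1, 6 = 6×1).
Back-substituting, 6×(-1) + 7×(1) = 1.
So 6×-1 ≡ 1 (mod 7), and -1 mod 7 = 6.

6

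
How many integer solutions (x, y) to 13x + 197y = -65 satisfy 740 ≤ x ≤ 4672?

gcd(197, 13):
  197 = 15×13 + 2
  13 = 6×2 + 1
  2 = 2×1
so gcd(197, 13) = 1.
Back-substitute for Bézout coefficients:
  1 = 13 - 6×2
  ... = 13×(91) + 197×(-6)
Scale by -65: particular solution (-5915, 390); reduce x mod 197: (192, -13).
General solution: x = 192 + 197t, y = -13 - 13t for integer t.
740 ≤ 192 + 197t ≤ 4672 gives t ∈ [3, 22], which is 20 values.

20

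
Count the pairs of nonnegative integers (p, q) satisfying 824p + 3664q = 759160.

2

gcd(3664, 824) = 8  (3664 = 4·824 + 368, 824 = 2·368 + 88, 368 = 4·88 + 16, 88 = 5·16 + 8, 16 = 2·8).
Back-substituting, 824·(209) + 3664·(-47) = 8.
Scale by 94895: one solution is (19833055, -4460065). Reduce p mod 458: (281, 144).
General: p = 281 + 458t, q = 144 - 103t.
p ≥ 0 ⇒ t ≥ 0; q ≥ 0 ⇒ t ≤ 1. So t ∈ [0, 1]: 2 solutions.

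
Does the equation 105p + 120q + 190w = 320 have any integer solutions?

yes

gcd(120, 105):
  120 = 1×105 + 15
  105 = 7×15
so gcd(120, 105) = 15.
gcd(15, 190) = 5.
5 divides 320, so integer solutions exist.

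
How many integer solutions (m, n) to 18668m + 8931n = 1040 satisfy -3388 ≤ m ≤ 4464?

gcd(18668, 8931):
  18668 = 2×8931 + 806
  8931 = 11×806 + 65
  806 = 12×65 + 26
  65 = 2×26 + 13
  26 = 2×13
so gcd(18668, 8931) = 13.
Back-substitute for Bézout coefficients:
  13 = 65 - 2×26
  ... = 18668×(-277) + 8931×(579)
Scale by 80: particular solution (-22160, 46320); reduce m mod 687: (511, -1068).
General solution: m = 511 + 687t, n = -1068 - 1436t for integer t.
-3388 ≤ 511 + 687t ≤ 4464 gives t ∈ [-5, 5], which is 11 values.

11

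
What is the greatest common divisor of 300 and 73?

gcd(300, 73):
  300 = 4*73 + 8
  73 = 9*8 + 1
  8 = 8*1
so gcd(300, 73) = 1.

1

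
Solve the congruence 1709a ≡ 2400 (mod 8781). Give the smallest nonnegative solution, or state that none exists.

7986

gcd(8781, 1709) = 1.
1 divides 2400, so solutions exist.
By Bézout, 1709·(1079) + 8781·(-210) = 1.
So 1709·(1079) ≡ 1 (mod 8781); multiply by 2400: a ≡ 2589600 (mod 8781).
Smallest nonnegative: a = 2589600 mod 8781 = 7986.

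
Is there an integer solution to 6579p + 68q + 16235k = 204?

yes

gcd(6579, 68) = 17.
gcd(17, 16235) = 17.
17 divides 204, so integer solutions exist.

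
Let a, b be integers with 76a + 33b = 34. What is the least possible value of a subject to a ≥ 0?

gcd(76, 33) = 1.
1 divides 34, so solutions exist.
By Bézout, 76×(10) + 33×(-23) = 1.
Scale by 34/1 = 34: (a₀, b₀) = (340, -782).
General solution: a = 340 + 33t, b = -782 - 76t for integer t.
a ≥ 0: smallest is 340 mod 33 = 10 (at t = -10), with b = -22.

10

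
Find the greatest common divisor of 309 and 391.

gcd(391, 309) = 1  (391 = 1*309 + 82, 309 = 3*82 + 63, 82 = 1*63 + 19, 63 = 3*19 + 6, 19 = 3*6 + 1, 6 = 6*1).

1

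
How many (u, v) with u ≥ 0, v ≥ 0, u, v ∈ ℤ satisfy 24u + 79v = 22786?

gcd(79, 24) = 1.
By Bézout, 24×(-23) + 79×(7) = 1.
One solution: (8, 286).
General: u = 8 + 79t, v = 286 - 24t.
u ≥ 0 ⇒ t ≥ 0; v ≥ 0 ⇒ t ≤ 11. So t ∈ [0, 11]: 12 solutions.

12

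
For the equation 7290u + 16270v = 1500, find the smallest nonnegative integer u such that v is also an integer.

gcd(16270, 7290):
  16270 = 2·7290 + 1690
  7290 = 4·1690 + 530
  1690 = 3·530 + 100
  530 = 5·100 + 30
  100 = 3·30 + 10
  30 = 3·10
so gcd(16270, 7290) = 10.
10 divides 1500, so solutions exist.
Back-substitute for Bézout coefficients:
  10 = 100 - 3·30
  ... = 7290·(-491) + 16270·(220)
Scale by 1500/10 = 150: (u₀, v₀) = (-73650, 33000).
General solution: u = -73650 + 1627t, v = 33000 - 729t for integer t.
u ≥ 0: smallest is -73650 mod 1627 = 1192 (at t = 46), with v = -534.

1192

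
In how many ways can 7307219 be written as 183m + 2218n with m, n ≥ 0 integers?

18

gcd(2218, 183):
  2218 = 12×183 + 22
  183 = 8×22 + 7
  22 = 3×7 + 1
  7 = 7×1
so gcd(2218, 183) = 1.
Back-substitute for Bézout coefficients:
  1 = 22 - 3×7
  ... = 183×(-303) + 2218×(25)
Scale by 7307219: one solution is (-2214087357, 182680475). Reduce m mod 2218: (91, 3287).
General: m = 91 + 2218t, n = 3287 - 183t.
m ≥ 0 ⇒ t ≥ 0; n ≥ 0 ⇒ t ≤ 17. So t ∈ [0, 17]: 18 solutions.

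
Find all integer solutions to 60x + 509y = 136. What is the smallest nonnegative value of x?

138

gcd(509, 60):
  509 = 8*60 + 29
  60 = 2*29 + 2
  29 = 14*2 + 1
  2 = 2*1
so gcd(509, 60) = 1.
1 divides 136, so solutions exist.
Back-substitute for Bézout coefficients:
  1 = 29 - 14*2
  ... = 60*(-246) + 509*(29)
Scale by 136/1 = 136: (x₀, y₀) = (-33456, 3944).
General solution: x = -33456 + 509t, y = 3944 - 60t for integer t.
x ≥ 0: smallest is -33456 mod 509 = 138 (at t = 66), with y = -16.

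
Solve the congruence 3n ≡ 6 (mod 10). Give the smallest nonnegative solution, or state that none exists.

gcd(10, 3) = 1.
1 divides 6, so solutions exist.
By Bézout, 3*(-3) + 10*(1) = 1.
So 3*(-3) ≡ 1 (mod 10); multiply by 6: n ≡ -18 (mod 10).
Smallest nonnegative: n = -18 mod 10 = 2.

2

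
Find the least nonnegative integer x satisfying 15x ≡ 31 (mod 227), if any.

gcd(227, 15):
  227 = 15*15 + 2
  15 = 7*2 + 1
  2 = 2*1
so gcd(227, 15) = 1.
1 divides 31, so solutions exist.
Back-substitute for Bézout coefficients:
  1 = 15 - 7*2
  ... = 15*(106) + 227*(-7)
So 15*(106) ≡ 1 (mod 227); multiply by 31: x ≡ 3286 (mod 227).
Smallest nonnegative: x = 3286 mod 227 = 108.

108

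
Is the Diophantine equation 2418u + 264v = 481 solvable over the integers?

no

gcd(2418, 264) = 6  (2418 = 9*264 + 42, 264 = 6*42 + 12, 42 = 3*12 + 6, 12 = 2*6).
6 does not divide 481 (remainder 1), so no integer solutions.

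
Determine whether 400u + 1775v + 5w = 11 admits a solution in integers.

gcd(1775, 400) = 25.
gcd(25, 5) = 5.
5 does not divide 11 (remainder 1), so no integer solutions.

no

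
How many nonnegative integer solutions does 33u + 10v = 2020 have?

gcd(33, 10) = 1  (33 = 3×10 + 3, 10 = 3×3 + 1, 3 = 3×1).
Back-substituting, 33×(-3) + 10×(10) = 1.
Scale by 2020: one solution is (-6060, 20200). Reduce u mod 10: (0, 202).
General: u = 0 + 10t, v = 202 - 33t.
u ≥ 0 ⇒ t ≥ 0; v ≥ 0 ⇒ t ≤ 6. So t ∈ [0, 6]: 7 solutions.

7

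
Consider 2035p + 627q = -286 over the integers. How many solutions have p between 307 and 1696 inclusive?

24

gcd(2035, 627):
  2035 = 3*627 + 154
  627 = 4*154 + 11
  154 = 14*11
so gcd(2035, 627) = 11.
Back-substitute for Bézout coefficients:
  11 = 627 - 4*154
  ... = 2035*(-4) + 627*(13)
Scale by -26: particular solution (104, -338); reduce p mod 57: (47, -153).
General solution: p = 47 + 57t, q = -153 - 185t for integer t.
307 ≤ 47 + 57t ≤ 1696 gives t ∈ [5, 28], which is 24 values.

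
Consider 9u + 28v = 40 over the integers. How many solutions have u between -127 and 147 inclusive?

gcd(28, 9):
  28 = 3×9 + 1
  9 = 9×1
so gcd(28, 9) = 1.
Back-substitute for Bézout coefficients:
  1 = 28 - 3×9
  ... = 9×(-3) + 28×(1)
Scale by 40: particular solution (-120, 40); reduce u mod 28: (20, -5).
General solution: u = 20 + 28t, v = -5 - 9t for integer t.
-127 ≤ 20 + 28t ≤ 147 gives t ∈ [-5, 4], which is 10 values.

10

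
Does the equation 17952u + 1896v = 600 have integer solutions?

gcd(17952, 1896) = 24  (17952 = 9·1896 + 888, 1896 = 2·888 + 120, 888 = 7·120 + 48, 120 = 2·48 + 24, 48 = 2·24).
24 divides 600, so integer solutions exist.

yes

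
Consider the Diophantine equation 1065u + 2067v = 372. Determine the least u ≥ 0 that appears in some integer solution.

668

gcd(2067, 1065) = 3.
3 divides 372, so solutions exist.
By Bézout, 1065·(-328) + 2067·(169) = 3.
Scale by 372/3 = 124: (u₀, v₀) = (-40672, 20956).
General solution: u = -40672 + 689t, v = 20956 - 355t for integer t.
u ≥ 0: smallest is -40672 mod 689 = 668 (at t = 60), with v = -344.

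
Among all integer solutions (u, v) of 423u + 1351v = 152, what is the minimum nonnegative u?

291

gcd(1351, 423) = 1.
1 divides 152, so solutions exist.
By Bézout, 423*(313) + 1351*(-98) = 1.
Scale by 152/1 = 152: (u₀, v₀) = (47576, -14896).
General solution: u = 47576 + 1351t, v = -14896 - 423t for integer t.
u ≥ 0: smallest is 47576 mod 1351 = 291 (at t = -35), with v = -91.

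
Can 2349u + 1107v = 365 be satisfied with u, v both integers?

gcd(2349, 1107):
  2349 = 2·1107 + 135
  1107 = 8·135 + 27
  135 = 5·27
so gcd(2349, 1107) = 27.
27 does not divide 365 (remainder 14), so no integer solutions.

no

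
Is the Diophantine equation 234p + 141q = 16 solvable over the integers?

gcd(234, 141) = 3  (234 = 1×141 + 93, 141 = 1×93 + 48, 93 = 1×48 + 45, 48 = 1×45 + 3, 45 = 15×3).
3 does not divide 16 (remainder 1), so no integer solutions.

no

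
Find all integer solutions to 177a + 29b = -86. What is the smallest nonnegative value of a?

10

gcd(177, 29) = 1.
1 divides -86, so solutions exist.
By Bézout, 177·(10) + 29·(-61) = 1.
Scale by -86/1 = -86: (a₀, b₀) = (-860, 5246).
General solution: a = -860 + 29t, b = 5246 - 177t for integer t.
a ≥ 0: smallest is -860 mod 29 = 10 (at t = 30), with b = -64.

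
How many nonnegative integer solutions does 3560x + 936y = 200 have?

0

gcd(3560, 936):
  3560 = 3·936 + 752
  936 = 1·752 + 184
  752 = 4·184 + 16
  184 = 11·16 + 8
  16 = 2·8
so gcd(3560, 936) = 8.
Back-substitute for Bézout coefficients:
  8 = 184 - 11·16
  ... = 3560·(-56) + 936·(213)
Scale by 25: one solution is (-1400, 5325). Reduce x mod 117: (4, -15).
General: x = 4 + 117t, y = -15 - 445t.
x ≥ 0 ⇒ t ≥ 0; y ≥ 0 ⇒ t ≤ -1. So t ∈ [0, -1]: 0 solutions.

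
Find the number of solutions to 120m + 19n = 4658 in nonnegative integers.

2

gcd(120, 19):
  120 = 6×19 + 6
  19 = 3×6 + 1
  6 = 6×1
so gcd(120, 19) = 1.
Back-substitute for Bézout coefficients:
  1 = 19 - 3×6
  ... = 120×(-3) + 19×(19)
Scale by 4658: one solution is (-13974, 88502). Reduce m mod 19: (10, 182).
General: m = 10 + 19t, n = 182 - 120t.
m ≥ 0 ⇒ t ≥ 0; n ≥ 0 ⇒ t ≤ 1. So t ∈ [0, 1]: 2 solutions.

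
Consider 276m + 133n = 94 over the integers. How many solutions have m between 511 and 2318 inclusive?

14

gcd(276, 133):
  276 = 2×133 + 10
  133 = 13×10 + 3
  10 = 3×3 + 1
  3 = 3×1
so gcd(276, 133) = 1.
Back-substitute for Bézout coefficients:
  1 = 10 - 3×3
  ... = 276×(40) + 133×(-83)
Scale by 94: particular solution (3760, -7802); reduce m mod 133: (36, -74).
General solution: m = 36 + 133t, n = -74 - 276t for integer t.
511 ≤ 36 + 133t ≤ 2318 gives t ∈ [4, 17], which is 14 values.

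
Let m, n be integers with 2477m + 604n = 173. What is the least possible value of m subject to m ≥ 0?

gcd(2477, 604) = 1.
1 divides 173, so solutions exist.
By Bézout, 2477*(-99) + 604*(406) = 1.
Scale by 173/1 = 173: (m₀, n₀) = (-17127, 70238).
General solution: m = -17127 + 604t, n = 70238 - 2477t for integer t.
m ≥ 0: smallest is -17127 mod 604 = 389 (at t = 29), with n = -1595.

389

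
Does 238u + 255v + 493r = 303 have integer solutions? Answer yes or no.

gcd(255, 238):
  255 = 1*238 + 17
  238 = 14*17
so gcd(255, 238) = 17.
gcd(17, 493) = 17.
17 does not divide 303 (remainder 14), so no integer solutions.

no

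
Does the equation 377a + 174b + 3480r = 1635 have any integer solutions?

no

gcd(377, 174) = 29  (377 = 2×174 + 29, 174 = 6×29).
gcd(29, 3480) = 29.
29 does not divide 1635 (remainder 11), so no integer solutions.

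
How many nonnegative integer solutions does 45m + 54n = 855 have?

4

gcd(54, 45) = 9.
By Bézout, 45·(-1) + 54·(1) = 9.
One solution: (1, 15).
General: m = 1 + 6t, n = 15 - 5t.
m ≥ 0 ⇒ t ≥ 0; n ≥ 0 ⇒ t ≤ 3. So t ∈ [0, 3]: 4 solutions.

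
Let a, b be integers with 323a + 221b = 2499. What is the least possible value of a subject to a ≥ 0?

5

gcd(323, 221):
  323 = 1·221 + 102
  221 = 2·102 + 17
  102 = 6·17
so gcd(323, 221) = 17.
17 divides 2499, so solutions exist.
Back-substitute for Bézout coefficients:
  17 = 221 - 2·102
  ... = 323·(-2) + 221·(3)
Scale by 2499/17 = 147: (a₀, b₀) = (-294, 441).
General solution: a = -294 + 13t, b = 441 - 19t for integer t.
a ≥ 0: smallest is -294 mod 13 = 5 (at t = 23), with b = 4.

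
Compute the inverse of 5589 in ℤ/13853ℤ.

12346

gcd(13853, 5589):
  13853 = 2·5589 + 2675
  5589 = 2·2675 + 239
  2675 = 11·239 + 46
  239 = 5·46 + 9
  46 = 5·9 + 1
  9 = 9·1
so gcd(13853, 5589) = 1.
Back-substitute for Bézout coefficients:
  1 = 46 - 5·9
  ... = 5589·(-1507) + 13853·(608)
So 5589·-1507 ≡ 1 (mod 13853), and -1507 mod 13853 = 12346.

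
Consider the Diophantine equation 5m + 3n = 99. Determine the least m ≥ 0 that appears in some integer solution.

0

gcd(5, 3):
  5 = 1×3 + 2
  3 = 1×2 + 1
  2 = 2×1
so gcd(5, 3) = 1.
1 divides 99, so solutions exist.
Back-substitute for Bézout coefficients:
  1 = 3 - 1×2
  ... = 5×(-1) + 3×(2)
Scale by 99/1 = 99: (m₀, n₀) = (-99, 198).
General solution: m = -99 + 3t, n = 198 - 5t for integer t.
m ≥ 0: smallest is -99 mod 3 = 0 (at t = 33), with n = 33.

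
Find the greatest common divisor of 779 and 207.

gcd(779, 207) = 1  (779 = 3×207 + 158, 207 = 1×158 + 49, 158 = 3×49 + 11, 49 = 4×11 + 5, 11 = 2×5 + 1, 5 = 5×1).

1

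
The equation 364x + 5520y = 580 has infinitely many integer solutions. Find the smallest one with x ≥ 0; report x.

775

gcd(5520, 364) = 4.
4 divides 580, so solutions exist.
By Bézout, 364*(91) + 5520*(-6) = 4.
Scale by 580/4 = 145: (x₀, y₀) = (13195, -870).
General solution: x = 13195 + 1380t, y = -870 - 91t for integer t.
x ≥ 0: smallest is 13195 mod 1380 = 775 (at t = -9), with y = -51.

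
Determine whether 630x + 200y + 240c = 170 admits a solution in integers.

gcd(630, 200) = 10.
gcd(10, 240) = 10.
10 divides 170, so integer solutions exist.

yes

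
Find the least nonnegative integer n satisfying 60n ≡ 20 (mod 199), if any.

133

gcd(199, 60):
  199 = 3·60 + 19
  60 = 3·19 + 3
  19 = 6·3 + 1
  3 = 3·1
so gcd(199, 60) = 1.
1 divides 20, so solutions exist.
Back-substitute for Bézout coefficients:
  1 = 19 - 6·3
  ... = 60·(-63) + 199·(19)
So 60·(-63) ≡ 1 (mod 199); multiply by 20: n ≡ -1260 (mod 199).
Smallest nonnegative: n = -1260 mod 199 = 133.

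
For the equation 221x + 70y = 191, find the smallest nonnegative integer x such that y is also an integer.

gcd(221, 70) = 1.
1 divides 191, so solutions exist.
By Bézout, 221*(-19) + 70*(60) = 1.
Scale by 191/1 = 191: (x₀, y₀) = (-3629, 11460).
General solution: x = -3629 + 70t, y = 11460 - 221t for integer t.
x ≥ 0: smallest is -3629 mod 70 = 11 (at t = 52), with y = -32.

11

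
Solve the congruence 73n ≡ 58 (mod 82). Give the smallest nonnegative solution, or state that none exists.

30

gcd(82, 73) = 1  (82 = 1×73 + 9, 73 = 8×9 + 1, 9 = 9×1).
1 divides 58, so solutions exist.
Back-substituting, 73×(9) + 82×(-8) = 1.
So 73×(9) ≡ 1 (mod 82); multiply by 58: n ≡ 522 (mod 82).
Smallest nonnegative: n = 522 mod 82 = 30.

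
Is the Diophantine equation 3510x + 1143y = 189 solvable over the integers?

yes

gcd(3510, 1143) = 9.
9 divides 189, so integer solutions exist.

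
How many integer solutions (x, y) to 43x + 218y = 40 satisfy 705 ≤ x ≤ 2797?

9

gcd(218, 43) = 1.
By Bézout, 43*(71) + 218*(-14) = 1.
Particular solution: (6, -1).
General solution: x = 6 + 218t, y = -1 - 43t for integer t.
705 ≤ 6 + 218t ≤ 2797 gives t ∈ [4, 12], which is 9 values.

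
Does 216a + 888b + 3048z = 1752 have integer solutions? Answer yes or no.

yes

gcd(888, 216) = 24.
gcd(24, 3048) = 24.
24 divides 1752, so integer solutions exist.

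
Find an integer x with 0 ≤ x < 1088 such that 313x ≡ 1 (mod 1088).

gcd(1088, 313) = 1  (1088 = 3*313 + 149, 313 = 2*149 + 15, 149 = 9*15 + 14, 15 = 1*14 + 1, 14 = 14*1).
Back-substituting, 313*(73) + 1088*(-21) = 1.
So 313*73 ≡ 1 (mod 1088), and 73 mod 1088 = 73.

73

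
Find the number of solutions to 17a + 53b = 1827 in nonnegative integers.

2

gcd(53, 17):
  53 = 3*17 + 2
  17 = 8*2 + 1
  2 = 2*1
so gcd(53, 17) = 1.
Back-substitute for Bézout coefficients:
  1 = 17 - 8*2
  ... = 17*(25) + 53*(-8)
Scale by 1827: one solution is (45675, -14616). Reduce a mod 53: (42, 21).
General: a = 42 + 53t, b = 21 - 17t.
a ≥ 0 ⇒ t ≥ 0; b ≥ 0 ⇒ t ≤ 1. So t ∈ [0, 1]: 2 solutions.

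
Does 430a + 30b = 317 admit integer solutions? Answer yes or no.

gcd(430, 30) = 10.
10 does not divide 317 (remainder 7), so no integer solutions.

no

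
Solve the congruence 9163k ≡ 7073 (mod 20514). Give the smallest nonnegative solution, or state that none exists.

18323

gcd(20514, 9163) = 1  (20514 = 2*9163 + 2188, 9163 = 4*2188 + 411, 2188 = 5*411 + 133, 411 = 3*133 + 12, 133 = 11*12 + 1, 12 = 12*1).
1 divides 7073, so solutions exist.
Back-substituting, 9163*(-1697) + 20514*(758) = 1.
So 9163*(-1697) ≡ 1 (mod 20514); multiply by 7073: k ≡ -12002881 (mod 20514).
Smallest nonnegative: k = -12002881 mod 20514 = 18323.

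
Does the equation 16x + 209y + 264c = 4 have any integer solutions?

yes

gcd(209, 16):
  209 = 13·16 + 1
  16 = 16·1
so gcd(209, 16) = 1.
gcd(1, 264) = 1.
1 divides 4, so integer solutions exist.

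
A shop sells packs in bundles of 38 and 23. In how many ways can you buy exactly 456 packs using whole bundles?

1

Need nonnegative integers with 38j + 23k = 456.
gcd(38, 23) = 1, and 38·(-3) + 23·(5) = 1.
So (j₀, k₀) = (-1368, 2280); general j = -1368 + 23t, k = 2280 - 38t.
j ≥ 0 ⇒ t ≥ 60; k ≥ 0 ⇒ t ≤ 60. That's 1 value of t.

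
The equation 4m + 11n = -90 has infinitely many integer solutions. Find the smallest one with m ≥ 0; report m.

gcd(11, 4) = 1.
1 divides -90, so solutions exist.
By Bézout, 4·(3) + 11·(-1) = 1.
Scale by -90/1 = -90: (m₀, n₀) = (-270, 90).
General solution: m = -270 + 11t, n = 90 - 4t for integer t.
m ≥ 0: smallest is -270 mod 11 = 5 (at t = 25), with n = -10.

5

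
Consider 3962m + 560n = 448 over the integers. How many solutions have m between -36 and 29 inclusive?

2

gcd(3962, 560) = 14  (3962 = 7*560 + 42, 560 = 13*42 + 14, 42 = 3*14).
Back-substituting, 3962*(-13) + 560*(92) = 14.
Scale by 32: particular solution (-416, 2944); reduce m mod 40: (24, -169).
General solution: m = 24 + 40t, n = -169 - 283t for integer t.
-36 ≤ 24 + 40t ≤ 29 gives t ∈ [-1, 0], which is 2 values.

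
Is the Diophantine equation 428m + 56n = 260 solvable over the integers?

gcd(428, 56) = 4  (428 = 7·56 + 36, 56 = 1·36 + 20, 36 = 1·20 + 16, 20 = 1·16 + 4, 16 = 4·4).
4 divides 260, so integer solutions exist.

yes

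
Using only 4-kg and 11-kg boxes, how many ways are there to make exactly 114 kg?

3

Need nonnegative integers with 4j + 11k = 114.
gcd(4, 11) = 1, and 4·(3) + 11·(-1) = 1.
So (j₀, k₀) = (342, -114); general j = 342 + 11t, k = -114 - 4t.
j ≥ 0 ⇒ t ≥ -31; k ≥ 0 ⇒ t ≤ -29. That's 3 values of t.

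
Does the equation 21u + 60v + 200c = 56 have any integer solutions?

gcd(60, 21) = 3  (60 = 2×21 + 18, 21 = 1×18 + 3, 18 = 6×3).
gcd(3, 200) = 1.
1 divides 56, so integer solutions exist.

yes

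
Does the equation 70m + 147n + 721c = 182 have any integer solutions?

gcd(147, 70) = 7  (147 = 2·70 + 7, 70 = 10·7).
gcd(7, 721) = 7.
7 divides 182, so integer solutions exist.

yes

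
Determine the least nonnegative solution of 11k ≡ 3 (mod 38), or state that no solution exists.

gcd(38, 11) = 1.
1 divides 3, so solutions exist.
By Bézout, 11·(7) + 38·(-2) = 1.
So 11·(7) ≡ 1 (mod 38); multiply by 3: k ≡ 21 (mod 38).
Smallest nonnegative: k = 21 mod 38 = 21.

21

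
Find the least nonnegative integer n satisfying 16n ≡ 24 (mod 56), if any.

5

gcd(56, 16):
  56 = 3×16 + 8
  16 = 2×8
so gcd(56, 16) = 8.
8 divides 24, so solutions exist.
Back-substitute for Bézout coefficients:
  8 = 56 - 3×16
  ... = 16×(-3) + 56×(1)
So 16×(-3) ≡ 8 (mod 56); multiply by 3: n ≡ -9 (mod 7).
Smallest nonnegative: n = -9 mod 7 = 5.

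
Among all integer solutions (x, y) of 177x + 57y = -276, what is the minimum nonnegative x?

gcd(177, 57) = 3.
3 divides -276, so solutions exist.
By Bézout, 177*(-9) + 57*(28) = 3.
Scale by -276/3 = -92: (x₀, y₀) = (828, -2576).
General solution: x = 828 + 19t, y = -2576 - 59t for integer t.
x ≥ 0: smallest is 828 mod 19 = 11 (at t = -43), with y = -39.

11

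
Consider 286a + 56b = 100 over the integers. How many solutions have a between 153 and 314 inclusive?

6

gcd(286, 56) = 2  (286 = 5·56 + 6, 56 = 9·6 + 2, 6 = 3·2).
Back-substituting, 286·(-9) + 56·(46) = 2.
Scale by 50: particular solution (-450, 2300); reduce a mod 28: (26, -131).
General solution: a = 26 + 28t, b = -131 - 143t for integer t.
153 ≤ 26 + 28t ≤ 314 gives t ∈ [5, 10], which is 6 values.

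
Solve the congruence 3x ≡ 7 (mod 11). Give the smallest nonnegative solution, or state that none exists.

gcd(11, 3) = 1.
1 divides 7, so solutions exist.
By Bézout, 3×(4) + 11×(-1) = 1.
So 3×(4) ≡ 1 (mod 11); multiply by 7: x ≡ 28 (mod 11).
Smallest nonnegative: x = 28 mod 11 = 6.

6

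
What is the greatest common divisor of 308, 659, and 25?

1

gcd(659, 308):
  659 = 2·308 + 43
  308 = 7·43 + 7
  43 = 6·7 + 1
  7 = 7·1
so gcd(659, 308) = 1.
gcd(1, 25) = 1.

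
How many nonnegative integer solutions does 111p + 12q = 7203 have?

gcd(111, 12):
  111 = 9×12 + 3
  12 = 4×3
so gcd(111, 12) = 3.
Back-substitute for Bézout coefficients:
  3 = 111 - 9×12
  ... = 111×(1) + 12×(-9)
Scale by 2401: one solution is (2401, -21609). Reduce p mod 4: (1, 591).
General: p = 1 + 4t, q = 591 - 37t.
p ≥ 0 ⇒ t ≥ 0; q ≥ 0 ⇒ t ≤ 15. So t ∈ [0, 15]: 16 solutions.

16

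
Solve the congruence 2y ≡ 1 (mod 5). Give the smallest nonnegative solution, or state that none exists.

3

gcd(5, 2) = 1.
1 divides 1, so solutions exist.
By Bézout, 2*(-2) + 5*(1) = 1.
So 2*(-2) ≡ 1 (mod 5); multiply by 1: y ≡ -2 (mod 5).
Smallest nonnegative: y = -2 mod 5 = 3.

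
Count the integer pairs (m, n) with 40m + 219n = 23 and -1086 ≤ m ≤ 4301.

gcd(219, 40):
  219 = 5*40 + 19
  40 = 2*19 + 2
  19 = 9*2 + 1
  2 = 2*1
so gcd(219, 40) = 1.
Back-substitute for Bézout coefficients:
  1 = 19 - 9*2
  ... = 40*(-104) + 219*(19)
Scale by 23: particular solution (-2392, 437); reduce m mod 219: (17, -3).
General solution: m = 17 + 219t, n = -3 - 40t for integer t.
-1086 ≤ 17 + 219t ≤ 4301 gives t ∈ [-5, 19], which is 25 values.

25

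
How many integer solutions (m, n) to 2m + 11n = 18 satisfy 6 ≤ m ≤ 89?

gcd(11, 2) = 1  (11 = 5*2 + 1, 2 = 2*1).
Back-substituting, 2*(-5) + 11*(1) = 1.
Scale by 18: particular solution (-90, 18); reduce m mod 11: (9, 0).
General solution: m = 9 + 11t, n = 0 - 2t for integer t.
6 ≤ 9 + 11t ≤ 89 gives t ∈ [0, 7], which is 8 values.

8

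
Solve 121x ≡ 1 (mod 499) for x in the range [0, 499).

33

gcd(499, 121):
  499 = 4×121 + 15
  121 = 8×15 + 1
  15 = 15×1
so gcd(499, 121) = 1.
Back-substitute for Bézout coefficients:
  1 = 121 - 8×15
  ... = 121×(33) + 499×(-8)
So 121×33 ≡ 1 (mod 499), and 33 mod 499 = 33.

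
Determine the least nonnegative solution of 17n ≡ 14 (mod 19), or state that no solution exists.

gcd(19, 17) = 1  (19 = 1·17 + 2, 17 = 8·2 + 1, 2 = 2·1).
1 divides 14, so solutions exist.
Back-substituting, 17·(9) + 19·(-8) = 1.
So 17·(9) ≡ 1 (mod 19); multiply by 14: n ≡ 126 (mod 19).
Smallest nonnegative: n = 126 mod 19 = 12.

12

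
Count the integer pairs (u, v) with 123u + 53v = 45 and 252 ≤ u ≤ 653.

8

gcd(123, 53) = 1  (123 = 2*53 + 17, 53 = 3*17 + 2, 17 = 8*2 + 1, 2 = 2*1).
Back-substituting, 123*(25) + 53*(-58) = 1.
Scale by 45: particular solution (1125, -2610); reduce u mod 53: (12, -27).
General solution: u = 12 + 53t, v = -27 - 123t for integer t.
252 ≤ 12 + 53t ≤ 653 gives t ∈ [5, 12], which is 8 values.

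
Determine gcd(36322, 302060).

22

gcd(302060, 36322) = 22  (302060 = 8·36322 + 11484, 36322 = 3·11484 + 1870, 11484 = 6·1870 + 264, 1870 = 7·264 + 22, 264 = 12·22).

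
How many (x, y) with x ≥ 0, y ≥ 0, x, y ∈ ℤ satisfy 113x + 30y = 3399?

gcd(113, 30) = 1.
By Bézout, 113·(-13) + 30·(49) = 1.
One solution: (3, 102).
General: x = 3 + 30t, y = 102 - 113t.
x ≥ 0 ⇒ t ≥ 0; y ≥ 0 ⇒ t ≤ 0. So t ∈ [0, 0]: 1 solution.

1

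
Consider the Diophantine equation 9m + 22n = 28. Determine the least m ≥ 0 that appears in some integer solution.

gcd(22, 9) = 1  (22 = 2×9 + 4, 9 = 2×4 + 1, 4 = 4×1).
1 divides 28, so solutions exist.
Back-substituting, 9×(5) + 22×(-2) = 1.
Scale by 28/1 = 28: (m₀, n₀) = (140, -56).
General solution: m = 140 + 22t, n = -56 - 9t for integer t.
m ≥ 0: smallest is 140 mod 22 = 8 (at t = -6), with n = -2.

8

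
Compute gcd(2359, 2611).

7

gcd(2611, 2359):
  2611 = 1×2359 + 252
  2359 = 9×252 + 91
  252 = 2×91 + 70
  91 = 1×70 + 21
  70 = 3×21 + 7
  21 = 3×7
so gcd(2611, 2359) = 7.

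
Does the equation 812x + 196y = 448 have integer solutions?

gcd(812, 196) = 28  (812 = 4*196 + 28, 196 = 7*28).
28 divides 448, so integer solutions exist.

yes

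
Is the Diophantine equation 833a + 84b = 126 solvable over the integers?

yes

gcd(833, 84) = 7  (833 = 9×84 + 77, 84 = 1×77 + 7, 77 = 11×7).
7 divides 126, so integer solutions exist.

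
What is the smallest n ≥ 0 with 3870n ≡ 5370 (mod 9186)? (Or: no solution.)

1117

gcd(9186, 3870):
  9186 = 2·3870 + 1446
  3870 = 2·1446 + 978
  1446 = 1·978 + 468
  978 = 2·468 + 42
  468 = 11·42 + 6
  42 = 7·6
so gcd(9186, 3870) = 6.
6 divides 5370, so solutions exist.
Back-substitute for Bézout coefficients:
  6 = 468 - 11·42
  ... = 3870·(-216) + 9186·(91)
So 3870·(-216) ≡ 6 (mod 9186); multiply by 895: n ≡ -193320 (mod 1531).
Smallest nonnegative: n = -193320 mod 1531 = 1117.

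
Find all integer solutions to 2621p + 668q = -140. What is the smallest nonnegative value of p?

gcd(2621, 668):
  2621 = 3×668 + 617
  668 = 1×617 + 51
  617 = 12×51 + 5
  51 = 10×5 + 1
  5 = 5×1
so gcd(2621, 668) = 1.
1 divides -140, so solutions exist.
Back-substitute for Bézout coefficients:
  1 = 51 - 10×5
  ... = 2621×(-131) + 668×(514)
Scale by -140/1 = -140: (p₀, q₀) = (18340, -71960).
General solution: p = 18340 + 668t, q = -71960 - 2621t for integer t.
p ≥ 0: smallest is 18340 mod 668 = 304 (at t = -27), with q = -1193.

304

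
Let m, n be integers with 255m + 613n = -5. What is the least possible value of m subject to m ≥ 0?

gcd(613, 255):
  613 = 2×255 + 103
  255 = 2×103 + 49
  103 = 2×49 + 5
  49 = 9×5 + 4
  5 = 1×4 + 1
  4 = 4×1
so gcd(613, 255) = 1.
1 divides -5, so solutions exist.
Back-substitute for Bézout coefficients:
  1 = 5 - 1×4
  ... = 255×(-125) + 613×(52)
Scale by -5/1 = -5: (m₀, n₀) = (625, -260).
General solution: m = 625 + 613t, n = -260 - 255t for integer t.
m ≥ 0: smallest is 625 mod 613 = 12 (at t = -1), with n = -5.

12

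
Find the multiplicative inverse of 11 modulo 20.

gcd(20, 11) = 1  (20 = 1×11 + 9, 11 = 1×9 + 2, 9 = 4×2 + 1, 2 = 2×1).
Back-substituting, 11×(-9) + 20×(5) = 1.
So 11×-9 ≡ 1 (mod 20), and -9 mod 20 = 11.

11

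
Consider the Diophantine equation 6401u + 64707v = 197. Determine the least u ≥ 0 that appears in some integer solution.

9745

gcd(64707, 6401) = 1  (64707 = 10×6401 + 697, 6401 = 9×697 + 128, 697 = 5×128 + 57, 128 = 2×57 + 14, 57 = 4×14 + 1, 14 = 14×1).
1 divides 197, so solutions exist.
Back-substituting, 6401×(-4549) + 64707×(450) = 1.
Scale by 197/1 = 197: (u₀, v₀) = (-896153, 88650).
General solution: u = -896153 + 64707t, v = 88650 - 6401t for integer t.
u ≥ 0: smallest is -896153 mod 64707 = 9745 (at t = 14), with v = -964.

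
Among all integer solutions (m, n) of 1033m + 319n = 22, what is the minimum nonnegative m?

143

gcd(1033, 319):
  1033 = 3*319 + 76
  319 = 4*76 + 15
  76 = 5*15 + 1
  15 = 15*1
so gcd(1033, 319) = 1.
1 divides 22, so solutions exist.
Back-substitute for Bézout coefficients:
  1 = 76 - 5*15
  ... = 1033*(21) + 319*(-68)
Scale by 22/1 = 22: (m₀, n₀) = (462, -1496).
General solution: m = 462 + 319t, n = -1496 - 1033t for integer t.
m ≥ 0: smallest is 462 mod 319 = 143 (at t = -1), with n = -463.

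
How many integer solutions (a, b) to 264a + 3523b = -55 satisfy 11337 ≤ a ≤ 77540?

gcd(3523, 264) = 1.
By Bézout, 264·(387) + 3523·(-29) = 1.
Particular solution: (3376, -253).
General solution: a = 3376 + 3523t, b = -253 - 264t for integer t.
11337 ≤ 3376 + 3523t ≤ 77540 gives t ∈ [3, 21], which is 19 values.

19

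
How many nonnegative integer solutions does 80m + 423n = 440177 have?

13

gcd(423, 80) = 1  (423 = 5×80 + 23, 80 = 3×23 + 11, 23 = 2×11 + 1, 11 = 11×1).
Back-substituting, 80×(-37) + 423×(7) = 1.
Scale by 440177: one solution is (-16286549, 3081239). Reduce m mod 423: (220, 999).
General: m = 220 + 423t, n = 999 - 80t.
m ≥ 0 ⇒ t ≥ 0; n ≥ 0 ⇒ t ≤ 12. So t ∈ [0, 12]: 13 solutions.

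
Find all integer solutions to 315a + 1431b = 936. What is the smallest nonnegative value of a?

gcd(1431, 315):
  1431 = 4·315 + 171
  315 = 1·171 + 144
  171 = 1·144 + 27
  144 = 5·27 + 9
  27 = 3·9
so gcd(1431, 315) = 9.
9 divides 936, so solutions exist.
Back-substitute for Bézout coefficients:
  9 = 144 - 5·27
  ... = 315·(50) + 1431·(-11)
Scale by 936/9 = 104: (a₀, b₀) = (5200, -1144).
General solution: a = 5200 + 159t, b = -1144 - 35t for integer t.
a ≥ 0: smallest is 5200 mod 159 = 112 (at t = -32), with b = -24.

112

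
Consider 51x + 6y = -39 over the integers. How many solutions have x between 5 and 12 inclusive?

4

gcd(51, 6) = 3.
By Bézout, 51×(1) + 6×(-8) = 3.
Particular solution: (1, -15).
General solution: x = 1 + 2t, y = -15 - 17t for integer t.
5 ≤ 1 + 2t ≤ 12 gives t ∈ [2, 5], which is 4 values.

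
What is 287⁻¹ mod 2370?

gcd(2370, 287) = 1  (2370 = 8×287 + 74, 287 = 3×74 + 65, 74 = 1×65 + 9, 65 = 7×9 + 2, 9 = 4×2 + 1, 2 = 2×1).
Back-substituting, 287×(-1057) + 2370×(128) = 1.
So 287×-1057 ≡ 1 (mod 2370), and -1057 mod 2370 = 1313.

1313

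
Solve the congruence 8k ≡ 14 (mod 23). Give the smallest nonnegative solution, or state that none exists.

19

gcd(23, 8):
  23 = 2·8 + 7
  8 = 1·7 + 1
  7 = 7·1
so gcd(23, 8) = 1.
1 divides 14, so solutions exist.
Back-substitute for Bézout coefficients:
  1 = 8 - 1·7
  ... = 8·(3) + 23·(-1)
So 8·(3) ≡ 1 (mod 23); multiply by 14: k ≡ 42 (mod 23).
Smallest nonnegative: k = 42 mod 23 = 19.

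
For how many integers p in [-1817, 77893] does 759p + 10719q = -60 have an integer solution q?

gcd(10719, 759) = 3  (10719 = 14*759 + 93, 759 = 8*93 + 15, 93 = 6*15 + 3, 15 = 5*3).
Back-substituting, 759*(-692) + 10719*(49) = 3.
Scale by -20: particular solution (13840, -980); reduce p mod 3573: (3121, -221).
General solution: p = 3121 + 3573t, q = -221 - 253t for integer t.
-1817 ≤ 3121 + 3573t ≤ 77893 gives t ∈ [-1, 20], which is 22 values.

22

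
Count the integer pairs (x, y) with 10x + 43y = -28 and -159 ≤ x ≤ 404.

13

gcd(43, 10):
  43 = 4·10 + 3
  10 = 3·3 + 1
  3 = 3·1
so gcd(43, 10) = 1.
Back-substitute for Bézout coefficients:
  1 = 10 - 3·3
  ... = 10·(13) + 43·(-3)
Scale by -28: particular solution (-364, 84); reduce x mod 43: (23, -6).
General solution: x = 23 + 43t, y = -6 - 10t for integer t.
-159 ≤ 23 + 43t ≤ 404 gives t ∈ [-4, 8], which is 13 values.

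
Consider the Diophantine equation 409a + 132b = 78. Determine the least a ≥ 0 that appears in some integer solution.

gcd(409, 132):
  409 = 3*132 + 13
  132 = 10*13 + 2
  13 = 6*2 + 1
  2 = 2*1
so gcd(409, 132) = 1.
1 divides 78, so solutions exist.
Back-substitute for Bézout coefficients:
  1 = 13 - 6*2
  ... = 409*(61) + 132*(-189)
Scale by 78/1 = 78: (a₀, b₀) = (4758, -14742).
General solution: a = 4758 + 132t, b = -14742 - 409t for integer t.
a ≥ 0: smallest is 4758 mod 132 = 6 (at t = -36), with b = -18.

6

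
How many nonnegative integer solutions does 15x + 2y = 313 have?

10

gcd(15, 2) = 1  (15 = 7·2 + 1, 2 = 2·1).
Back-substituting, 15·(1) + 2·(-7) = 1.
Scale by 313: one solution is (313, -2191). Reduce x mod 2: (1, 149).
General: x = 1 + 2t, y = 149 - 15t.
x ≥ 0 ⇒ t ≥ 0; y ≥ 0 ⇒ t ≤ 9. So t ∈ [0, 9]: 10 solutions.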